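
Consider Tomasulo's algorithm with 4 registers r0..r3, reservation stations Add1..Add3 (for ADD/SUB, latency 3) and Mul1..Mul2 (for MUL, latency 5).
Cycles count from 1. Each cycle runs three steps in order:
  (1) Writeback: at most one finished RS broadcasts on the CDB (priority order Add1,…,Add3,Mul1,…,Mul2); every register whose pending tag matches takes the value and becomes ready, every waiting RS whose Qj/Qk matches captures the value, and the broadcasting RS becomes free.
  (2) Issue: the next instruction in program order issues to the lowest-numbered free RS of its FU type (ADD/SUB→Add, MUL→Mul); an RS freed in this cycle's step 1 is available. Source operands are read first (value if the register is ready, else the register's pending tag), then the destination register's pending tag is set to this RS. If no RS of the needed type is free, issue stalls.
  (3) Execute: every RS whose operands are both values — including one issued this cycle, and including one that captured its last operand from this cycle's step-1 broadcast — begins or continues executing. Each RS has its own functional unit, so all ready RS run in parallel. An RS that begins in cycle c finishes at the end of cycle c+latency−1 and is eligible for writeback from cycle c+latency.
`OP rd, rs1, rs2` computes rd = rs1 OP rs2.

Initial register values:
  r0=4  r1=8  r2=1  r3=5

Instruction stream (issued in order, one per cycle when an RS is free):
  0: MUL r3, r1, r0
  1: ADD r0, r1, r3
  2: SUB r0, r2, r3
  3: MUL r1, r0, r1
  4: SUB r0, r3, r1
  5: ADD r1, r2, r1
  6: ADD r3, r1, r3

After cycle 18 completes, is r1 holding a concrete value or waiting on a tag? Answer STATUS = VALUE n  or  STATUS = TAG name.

STATUS = VALUE -247

c1: issue MUL r3<-Mul1 | r0:4,r1:8,r2:1,r3:Mul1
c2: issue ADD r0<-Add1 | r0:Add1,r1:8,r2:1,r3:Mul1
c3: issue SUB r0<-Add2 | r0:Add2,r1:8,r2:1,r3:Mul1
c4: issue MUL r1<-Mul2 | r0:Add2,r1:Mul2,r2:1,r3:Mul1
c5: issue SUB r0<-Add3 | r0:Add3,r1:Mul2,r2:1,r3:Mul1
c6: CDB Mul1=32; stall | r0:Add3,r1:Mul2,r2:1,r3:32
c7: stall | r0:Add3,r1:Mul2,r2:1,r3:32
c8: stall | r0:Add3,r1:Mul2,r2:1,r3:32
c9: CDB Add1=40; issue ADD r1<-Add1 | r0:Add3,r1:Add1,r2:1,r3:32
c10: CDB Add2=-31; issue ADD r3<-Add2 | r0:Add3,r1:Add1,r2:1,r3:Add2
c11: - | r0:Add3,r1:Add1,r2:1,r3:Add2
c12: - | r0:Add3,r1:Add1,r2:1,r3:Add2
c13: - | r0:Add3,r1:Add1,r2:1,r3:Add2
c14: - | r0:Add3,r1:Add1,r2:1,r3:Add2
c15: CDB Mul2=-248 | r0:Add3,r1:Add1,r2:1,r3:Add2
c16: - | r0:Add3,r1:Add1,r2:1,r3:Add2
c17: - | r0:Add3,r1:Add1,r2:1,r3:Add2
c18: CDB Add1=-247 | r0:Add3,r1:-247,r2:1,r3:Add2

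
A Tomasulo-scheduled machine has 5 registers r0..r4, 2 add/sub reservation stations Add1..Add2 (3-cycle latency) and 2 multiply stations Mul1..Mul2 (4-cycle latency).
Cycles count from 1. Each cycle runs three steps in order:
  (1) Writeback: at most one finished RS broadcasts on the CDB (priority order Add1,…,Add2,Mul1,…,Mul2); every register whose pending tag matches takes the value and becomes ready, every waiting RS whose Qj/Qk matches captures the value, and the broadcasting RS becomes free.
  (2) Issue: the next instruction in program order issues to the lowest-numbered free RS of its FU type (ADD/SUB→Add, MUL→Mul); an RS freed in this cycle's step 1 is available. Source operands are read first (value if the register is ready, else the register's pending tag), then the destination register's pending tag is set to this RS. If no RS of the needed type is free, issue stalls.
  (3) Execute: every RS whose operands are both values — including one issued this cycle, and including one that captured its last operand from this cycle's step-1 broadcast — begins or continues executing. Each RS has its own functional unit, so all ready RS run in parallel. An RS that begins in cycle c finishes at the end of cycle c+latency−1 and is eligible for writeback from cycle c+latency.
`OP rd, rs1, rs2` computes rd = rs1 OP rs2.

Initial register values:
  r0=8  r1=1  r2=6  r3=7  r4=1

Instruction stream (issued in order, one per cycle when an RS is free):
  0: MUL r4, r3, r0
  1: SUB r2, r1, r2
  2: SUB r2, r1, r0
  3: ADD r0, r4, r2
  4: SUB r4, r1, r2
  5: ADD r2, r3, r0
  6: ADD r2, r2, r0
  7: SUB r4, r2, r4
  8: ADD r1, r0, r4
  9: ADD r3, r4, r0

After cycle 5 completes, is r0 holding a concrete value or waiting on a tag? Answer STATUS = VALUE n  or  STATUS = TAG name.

STATUS = TAG Add1

  c1: issue MUL r4<-Mul1  regs: r0:8,r1:1,r2:6,r3:7,r4:Mul1
  c2: issue SUB r2<-Add1  regs: r0:8,r1:1,r2:Add1,r3:7,r4:Mul1
  c3: issue SUB r2<-Add2  regs: r0:8,r1:1,r2:Add2,r3:7,r4:Mul1
  c4: stall  regs: r0:8,r1:1,r2:Add2,r3:7,r4:Mul1
  c5: CDB Add1=-5; issue ADD r0<-Add1  regs: r0:Add1,r1:1,r2:Add2,r3:7,r4:Mul1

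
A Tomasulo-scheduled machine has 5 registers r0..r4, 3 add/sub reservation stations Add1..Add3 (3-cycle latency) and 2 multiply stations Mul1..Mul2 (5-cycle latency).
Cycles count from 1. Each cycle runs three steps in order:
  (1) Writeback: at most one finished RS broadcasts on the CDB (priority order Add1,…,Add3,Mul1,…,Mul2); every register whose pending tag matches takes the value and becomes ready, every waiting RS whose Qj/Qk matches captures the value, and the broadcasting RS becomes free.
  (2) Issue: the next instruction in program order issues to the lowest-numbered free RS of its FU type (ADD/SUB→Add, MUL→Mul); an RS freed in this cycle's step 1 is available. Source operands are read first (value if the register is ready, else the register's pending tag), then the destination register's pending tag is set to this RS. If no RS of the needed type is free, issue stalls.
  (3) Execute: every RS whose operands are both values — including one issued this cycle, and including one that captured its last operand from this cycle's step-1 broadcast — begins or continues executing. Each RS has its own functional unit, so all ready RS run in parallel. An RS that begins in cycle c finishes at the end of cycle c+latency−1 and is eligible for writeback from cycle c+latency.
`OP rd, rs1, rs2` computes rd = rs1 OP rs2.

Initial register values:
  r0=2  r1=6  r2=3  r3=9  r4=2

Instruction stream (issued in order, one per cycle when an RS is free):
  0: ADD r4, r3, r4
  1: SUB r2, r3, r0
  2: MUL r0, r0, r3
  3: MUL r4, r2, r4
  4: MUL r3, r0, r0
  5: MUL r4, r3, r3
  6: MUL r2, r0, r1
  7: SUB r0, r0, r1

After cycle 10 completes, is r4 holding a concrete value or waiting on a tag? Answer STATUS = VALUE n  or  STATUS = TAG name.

c1: issue ADD r4<-Add1 | r0:2,r1:6,r2:3,r3:9,r4:Add1
c2: issue SUB r2<-Add2 | r0:2,r1:6,r2:Add2,r3:9,r4:Add1
c3: issue MUL r0<-Mul1 | r0:Mul1,r1:6,r2:Add2,r3:9,r4:Add1
c4: CDB Add1=11; issue MUL r4<-Mul2 | r0:Mul1,r1:6,r2:Add2,r3:9,r4:Mul2
c5: CDB Add2=7; stall | r0:Mul1,r1:6,r2:7,r3:9,r4:Mul2
c6: stall | r0:Mul1,r1:6,r2:7,r3:9,r4:Mul2
c7: stall | r0:Mul1,r1:6,r2:7,r3:9,r4:Mul2
c8: CDB Mul1=18; issue MUL r3<-Mul1 | r0:18,r1:6,r2:7,r3:Mul1,r4:Mul2
c9: stall | r0:18,r1:6,r2:7,r3:Mul1,r4:Mul2
c10: CDB Mul2=77; issue MUL r4<-Mul2 | r0:18,r1:6,r2:7,r3:Mul1,r4:Mul2

STATUS = TAG Mul2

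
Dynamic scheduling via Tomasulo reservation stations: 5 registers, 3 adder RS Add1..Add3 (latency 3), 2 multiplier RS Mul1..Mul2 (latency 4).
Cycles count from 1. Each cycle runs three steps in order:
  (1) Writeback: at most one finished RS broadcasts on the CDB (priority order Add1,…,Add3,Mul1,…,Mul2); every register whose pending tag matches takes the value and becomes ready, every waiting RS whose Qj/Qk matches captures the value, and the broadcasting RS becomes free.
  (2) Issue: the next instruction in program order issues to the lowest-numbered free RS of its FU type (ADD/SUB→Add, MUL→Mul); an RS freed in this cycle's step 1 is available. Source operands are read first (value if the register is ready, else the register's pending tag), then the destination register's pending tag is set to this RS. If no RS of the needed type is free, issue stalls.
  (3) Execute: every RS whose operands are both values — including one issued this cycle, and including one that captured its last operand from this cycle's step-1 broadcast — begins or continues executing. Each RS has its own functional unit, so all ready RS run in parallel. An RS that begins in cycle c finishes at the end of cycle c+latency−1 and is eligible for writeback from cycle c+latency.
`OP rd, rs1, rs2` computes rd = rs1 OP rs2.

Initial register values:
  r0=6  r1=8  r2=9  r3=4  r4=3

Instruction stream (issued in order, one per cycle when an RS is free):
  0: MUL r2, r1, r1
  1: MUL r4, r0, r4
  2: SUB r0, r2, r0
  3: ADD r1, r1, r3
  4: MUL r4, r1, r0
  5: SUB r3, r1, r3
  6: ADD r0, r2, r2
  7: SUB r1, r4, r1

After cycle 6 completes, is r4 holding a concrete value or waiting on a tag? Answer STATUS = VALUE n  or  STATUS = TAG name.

STATUS = TAG Mul1

cycle 1: issue MUL r2<-Mul1 // r0:6,r1:8,r2:Mul1,r3:4,r4:3
cycle 2: issue MUL r4<-Mul2 // r0:6,r1:8,r2:Mul1,r3:4,r4:Mul2
cycle 3: issue SUB r0<-Add1 // r0:Add1,r1:8,r2:Mul1,r3:4,r4:Mul2
cycle 4: issue ADD r1<-Add2 // r0:Add1,r1:Add2,r2:Mul1,r3:4,r4:Mul2
cycle 5: CDB Mul1=64; issue MUL r4<-Mul1 // r0:Add1,r1:Add2,r2:64,r3:4,r4:Mul1
cycle 6: CDB Mul2=18; issue SUB r3<-Add3 // r0:Add1,r1:Add2,r2:64,r3:Add3,r4:Mul1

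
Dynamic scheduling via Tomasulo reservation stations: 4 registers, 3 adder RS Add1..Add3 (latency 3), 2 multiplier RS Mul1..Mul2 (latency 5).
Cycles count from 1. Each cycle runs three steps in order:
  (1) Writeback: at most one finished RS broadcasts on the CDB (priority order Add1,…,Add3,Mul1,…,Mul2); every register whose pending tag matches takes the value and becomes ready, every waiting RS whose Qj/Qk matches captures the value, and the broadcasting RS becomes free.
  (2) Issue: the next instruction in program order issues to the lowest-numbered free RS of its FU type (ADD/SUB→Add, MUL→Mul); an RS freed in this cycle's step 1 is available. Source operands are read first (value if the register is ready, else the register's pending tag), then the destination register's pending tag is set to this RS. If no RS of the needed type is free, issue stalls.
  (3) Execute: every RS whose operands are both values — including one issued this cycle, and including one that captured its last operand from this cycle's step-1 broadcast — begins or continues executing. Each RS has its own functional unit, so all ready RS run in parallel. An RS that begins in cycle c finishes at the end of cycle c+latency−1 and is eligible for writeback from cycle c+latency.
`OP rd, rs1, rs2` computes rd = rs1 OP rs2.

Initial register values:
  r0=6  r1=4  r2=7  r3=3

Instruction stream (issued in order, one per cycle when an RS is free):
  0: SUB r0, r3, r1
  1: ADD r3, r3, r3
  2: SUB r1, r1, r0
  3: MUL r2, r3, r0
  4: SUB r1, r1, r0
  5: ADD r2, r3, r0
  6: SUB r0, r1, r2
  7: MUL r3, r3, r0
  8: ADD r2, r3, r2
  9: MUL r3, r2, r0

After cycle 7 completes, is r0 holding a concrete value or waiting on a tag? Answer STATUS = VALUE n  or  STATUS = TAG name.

STATUS = TAG Add3

  c1: issue SUB r0<-Add1  regs: r0:Add1,r1:4,r2:7,r3:3
  c2: issue ADD r3<-Add2  regs: r0:Add1,r1:4,r2:7,r3:Add2
  c3: issue SUB r1<-Add3  regs: r0:Add1,r1:Add3,r2:7,r3:Add2
  c4: CDB Add1=-1; issue MUL r2<-Mul1  regs: r0:-1,r1:Add3,r2:Mul1,r3:Add2
  c5: CDB Add2=6; issue SUB r1<-Add1  regs: r0:-1,r1:Add1,r2:Mul1,r3:6
  c6: issue ADD r2<-Add2  regs: r0:-1,r1:Add1,r2:Add2,r3:6
  c7: CDB Add3=5; issue SUB r0<-Add3  regs: r0:Add3,r1:Add1,r2:Add2,r3:6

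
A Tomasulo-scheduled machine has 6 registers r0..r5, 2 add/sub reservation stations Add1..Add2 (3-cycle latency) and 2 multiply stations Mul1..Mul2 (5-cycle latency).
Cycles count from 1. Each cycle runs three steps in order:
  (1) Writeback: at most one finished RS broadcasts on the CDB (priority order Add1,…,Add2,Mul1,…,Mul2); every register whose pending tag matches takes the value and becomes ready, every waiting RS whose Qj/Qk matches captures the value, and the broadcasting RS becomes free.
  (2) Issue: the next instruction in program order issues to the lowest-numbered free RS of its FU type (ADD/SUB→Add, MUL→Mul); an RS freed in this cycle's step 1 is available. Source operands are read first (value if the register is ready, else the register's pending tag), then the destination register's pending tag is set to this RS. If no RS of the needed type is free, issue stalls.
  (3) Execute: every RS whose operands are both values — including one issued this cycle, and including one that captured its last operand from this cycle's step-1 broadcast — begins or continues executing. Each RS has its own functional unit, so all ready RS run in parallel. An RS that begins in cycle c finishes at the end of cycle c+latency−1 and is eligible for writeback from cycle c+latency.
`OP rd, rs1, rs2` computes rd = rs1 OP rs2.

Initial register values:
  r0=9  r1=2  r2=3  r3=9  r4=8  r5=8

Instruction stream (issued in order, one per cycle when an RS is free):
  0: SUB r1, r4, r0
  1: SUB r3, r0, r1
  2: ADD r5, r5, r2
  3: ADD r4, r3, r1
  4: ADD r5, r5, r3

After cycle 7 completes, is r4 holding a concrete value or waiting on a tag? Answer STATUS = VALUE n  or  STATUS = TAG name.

c1: issue SUB r1<-Add1 | r0:9,r1:Add1,r2:3,r3:9,r4:8,r5:8
c2: issue SUB r3<-Add2 | r0:9,r1:Add1,r2:3,r3:Add2,r4:8,r5:8
c3: stall | r0:9,r1:Add1,r2:3,r3:Add2,r4:8,r5:8
c4: CDB Add1=-1; issue ADD r5<-Add1 | r0:9,r1:-1,r2:3,r3:Add2,r4:8,r5:Add1
c5: stall | r0:9,r1:-1,r2:3,r3:Add2,r4:8,r5:Add1
c6: stall | r0:9,r1:-1,r2:3,r3:Add2,r4:8,r5:Add1
c7: CDB Add1=11; issue ADD r4<-Add1 | r0:9,r1:-1,r2:3,r3:Add2,r4:Add1,r5:11

STATUS = TAG Add1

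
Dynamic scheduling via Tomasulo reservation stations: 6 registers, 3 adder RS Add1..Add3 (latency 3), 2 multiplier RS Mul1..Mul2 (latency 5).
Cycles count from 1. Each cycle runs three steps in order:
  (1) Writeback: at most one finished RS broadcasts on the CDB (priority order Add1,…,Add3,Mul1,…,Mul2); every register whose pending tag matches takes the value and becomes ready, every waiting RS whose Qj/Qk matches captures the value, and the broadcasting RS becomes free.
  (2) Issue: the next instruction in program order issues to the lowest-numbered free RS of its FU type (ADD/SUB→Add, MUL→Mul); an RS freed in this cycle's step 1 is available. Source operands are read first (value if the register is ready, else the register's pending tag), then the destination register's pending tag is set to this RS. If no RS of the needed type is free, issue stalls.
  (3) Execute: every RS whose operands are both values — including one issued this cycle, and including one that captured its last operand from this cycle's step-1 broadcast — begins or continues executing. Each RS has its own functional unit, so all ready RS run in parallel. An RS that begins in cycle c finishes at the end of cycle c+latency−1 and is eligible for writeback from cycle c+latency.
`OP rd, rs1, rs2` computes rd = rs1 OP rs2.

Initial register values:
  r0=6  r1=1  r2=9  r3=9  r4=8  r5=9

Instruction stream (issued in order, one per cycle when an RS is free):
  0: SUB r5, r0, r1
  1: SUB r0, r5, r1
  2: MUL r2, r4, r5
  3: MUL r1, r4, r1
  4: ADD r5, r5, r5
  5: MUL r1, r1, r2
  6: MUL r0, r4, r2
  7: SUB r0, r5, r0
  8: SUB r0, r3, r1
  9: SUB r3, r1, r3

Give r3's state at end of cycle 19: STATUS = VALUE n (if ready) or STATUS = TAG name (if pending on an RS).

STATUS = TAG Add3

c1: issue SUB r5<-Add1 | r0:6,r1:1,r2:9,r3:9,r4:8,r5:Add1
c2: issue SUB r0<-Add2 | r0:Add2,r1:1,r2:9,r3:9,r4:8,r5:Add1
c3: issue MUL r2<-Mul1 | r0:Add2,r1:1,r2:Mul1,r3:9,r4:8,r5:Add1
c4: CDB Add1=5; issue MUL r1<-Mul2 | r0:Add2,r1:Mul2,r2:Mul1,r3:9,r4:8,r5:5
c5: issue ADD r5<-Add1 | r0:Add2,r1:Mul2,r2:Mul1,r3:9,r4:8,r5:Add1
c6: stall | r0:Add2,r1:Mul2,r2:Mul1,r3:9,r4:8,r5:Add1
c7: CDB Add2=4; stall | r0:4,r1:Mul2,r2:Mul1,r3:9,r4:8,r5:Add1
c8: CDB Add1=10; stall | r0:4,r1:Mul2,r2:Mul1,r3:9,r4:8,r5:10
c9: CDB Mul1=40; issue MUL r1<-Mul1 | r0:4,r1:Mul1,r2:40,r3:9,r4:8,r5:10
c10: CDB Mul2=8; issue MUL r0<-Mul2 | r0:Mul2,r1:Mul1,r2:40,r3:9,r4:8,r5:10
c11: issue SUB r0<-Add1 | r0:Add1,r1:Mul1,r2:40,r3:9,r4:8,r5:10
c12: issue SUB r0<-Add2 | r0:Add2,r1:Mul1,r2:40,r3:9,r4:8,r5:10
c13: issue SUB r3<-Add3 | r0:Add2,r1:Mul1,r2:40,r3:Add3,r4:8,r5:10
c14: - | r0:Add2,r1:Mul1,r2:40,r3:Add3,r4:8,r5:10
c15: CDB Mul1=320 | r0:Add2,r1:320,r2:40,r3:Add3,r4:8,r5:10
c16: CDB Mul2=320 | r0:Add2,r1:320,r2:40,r3:Add3,r4:8,r5:10
c17: - | r0:Add2,r1:320,r2:40,r3:Add3,r4:8,r5:10
c18: CDB Add2=-311 | r0:-311,r1:320,r2:40,r3:Add3,r4:8,r5:10
c19: CDB Add1=-310 | r0:-311,r1:320,r2:40,r3:Add3,r4:8,r5:10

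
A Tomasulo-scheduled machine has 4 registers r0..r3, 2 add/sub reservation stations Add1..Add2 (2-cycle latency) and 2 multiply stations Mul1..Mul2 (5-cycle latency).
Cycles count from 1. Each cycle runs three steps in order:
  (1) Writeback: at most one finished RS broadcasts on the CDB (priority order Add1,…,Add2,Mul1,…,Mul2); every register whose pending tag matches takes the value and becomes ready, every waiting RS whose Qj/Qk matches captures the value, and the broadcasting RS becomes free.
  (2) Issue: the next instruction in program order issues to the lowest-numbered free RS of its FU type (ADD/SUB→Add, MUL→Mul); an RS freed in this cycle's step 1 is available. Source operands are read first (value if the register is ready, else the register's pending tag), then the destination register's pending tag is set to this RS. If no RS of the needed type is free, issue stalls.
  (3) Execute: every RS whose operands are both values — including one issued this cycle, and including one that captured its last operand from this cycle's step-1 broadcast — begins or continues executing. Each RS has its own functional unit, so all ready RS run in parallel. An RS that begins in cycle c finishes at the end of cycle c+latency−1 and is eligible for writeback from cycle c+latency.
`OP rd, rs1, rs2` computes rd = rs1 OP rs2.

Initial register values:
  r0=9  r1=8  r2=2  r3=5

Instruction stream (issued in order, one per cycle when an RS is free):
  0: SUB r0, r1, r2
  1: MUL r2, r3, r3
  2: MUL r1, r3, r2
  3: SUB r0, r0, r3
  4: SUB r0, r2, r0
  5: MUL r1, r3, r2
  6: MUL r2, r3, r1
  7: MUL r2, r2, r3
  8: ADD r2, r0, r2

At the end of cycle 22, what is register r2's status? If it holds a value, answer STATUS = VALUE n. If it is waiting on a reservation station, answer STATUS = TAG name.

STATUS = TAG Add1

cycle 1: issue SUB r0<-Add1 // r0:Add1,r1:8,r2:2,r3:5
cycle 2: issue MUL r2<-Mul1 // r0:Add1,r1:8,r2:Mul1,r3:5
cycle 3: CDB Add1=6; issue MUL r1<-Mul2 // r0:6,r1:Mul2,r2:Mul1,r3:5
cycle 4: issue SUB r0<-Add1 // r0:Add1,r1:Mul2,r2:Mul1,r3:5
cycle 5: issue SUB r0<-Add2 // r0:Add2,r1:Mul2,r2:Mul1,r3:5
cycle 6: CDB Add1=1; stall // r0:Add2,r1:Mul2,r2:Mul1,r3:5
cycle 7: CDB Mul1=25; issue MUL r1<-Mul1 // r0:Add2,r1:Mul1,r2:25,r3:5
cycle 8: stall // r0:Add2,r1:Mul1,r2:25,r3:5
cycle 9: CDB Add2=24; stall // r0:24,r1:Mul1,r2:25,r3:5
cycle 10: stall // r0:24,r1:Mul1,r2:25,r3:5
cycle 11: stall // r0:24,r1:Mul1,r2:25,r3:5
cycle 12: CDB Mul1=125; issue MUL r2<-Mul1 // r0:24,r1:125,r2:Mul1,r3:5
cycle 13: CDB Mul2=125; issue MUL r2<-Mul2 // r0:24,r1:125,r2:Mul2,r3:5
cycle 14: issue ADD r2<-Add1 // r0:24,r1:125,r2:Add1,r3:5
cycle 15: - // r0:24,r1:125,r2:Add1,r3:5
cycle 16: - // r0:24,r1:125,r2:Add1,r3:5
cycle 17: CDB Mul1=625 // r0:24,r1:125,r2:Add1,r3:5
cycle 18: - // r0:24,r1:125,r2:Add1,r3:5
cycle 19: - // r0:24,r1:125,r2:Add1,r3:5
cycle 20: - // r0:24,r1:125,r2:Add1,r3:5
cycle 21: - // r0:24,r1:125,r2:Add1,r3:5
cycle 22: CDB Mul2=3125 // r0:24,r1:125,r2:Add1,r3:5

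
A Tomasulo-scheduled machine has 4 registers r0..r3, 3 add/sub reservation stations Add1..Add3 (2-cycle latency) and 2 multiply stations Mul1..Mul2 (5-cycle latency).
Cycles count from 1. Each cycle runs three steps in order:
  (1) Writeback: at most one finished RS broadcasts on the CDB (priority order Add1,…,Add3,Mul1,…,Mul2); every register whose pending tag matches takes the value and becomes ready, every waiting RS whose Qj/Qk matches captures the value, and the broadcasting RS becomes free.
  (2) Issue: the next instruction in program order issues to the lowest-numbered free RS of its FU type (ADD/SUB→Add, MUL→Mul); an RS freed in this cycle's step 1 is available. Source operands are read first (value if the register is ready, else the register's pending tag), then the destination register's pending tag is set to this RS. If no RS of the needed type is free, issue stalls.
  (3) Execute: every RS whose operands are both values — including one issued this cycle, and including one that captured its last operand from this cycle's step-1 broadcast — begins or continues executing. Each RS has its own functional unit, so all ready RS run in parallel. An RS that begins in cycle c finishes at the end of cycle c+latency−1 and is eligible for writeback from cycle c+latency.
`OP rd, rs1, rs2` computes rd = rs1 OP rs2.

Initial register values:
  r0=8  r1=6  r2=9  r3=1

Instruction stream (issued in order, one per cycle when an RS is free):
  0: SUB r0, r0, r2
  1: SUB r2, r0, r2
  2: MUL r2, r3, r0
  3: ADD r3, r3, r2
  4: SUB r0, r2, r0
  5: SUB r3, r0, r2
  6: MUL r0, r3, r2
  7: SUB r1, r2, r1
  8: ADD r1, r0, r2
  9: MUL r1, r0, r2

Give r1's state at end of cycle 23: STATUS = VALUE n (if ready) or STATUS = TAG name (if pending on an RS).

  c1: issue SUB r0<-Add1  regs: r0:Add1,r1:6,r2:9,r3:1
  c2: issue SUB r2<-Add2  regs: r0:Add1,r1:6,r2:Add2,r3:1
  c3: CDB Add1=-1; issue MUL r2<-Mul1  regs: r0:-1,r1:6,r2:Mul1,r3:1
  c4: issue ADD r3<-Add1  regs: r0:-1,r1:6,r2:Mul1,r3:Add1
  c5: CDB Add2=-10; issue SUB r0<-Add2  regs: r0:Add2,r1:6,r2:Mul1,r3:Add1
  c6: issue SUB r3<-Add3  regs: r0:Add2,r1:6,r2:Mul1,r3:Add3
  c7: issue MUL r0<-Mul2  regs: r0:Mul2,r1:6,r2:Mul1,r3:Add3
  c8: CDB Mul1=-1; stall  regs: r0:Mul2,r1:6,r2:-1,r3:Add3
  c9: stall  regs: r0:Mul2,r1:6,r2:-1,r3:Add3
  c10: CDB Add1=0; issue SUB r1<-Add1  regs: r0:Mul2,r1:Add1,r2:-1,r3:Add3
  c11: CDB Add2=0; issue ADD r1<-Add2  regs: r0:Mul2,r1:Add2,r2:-1,r3:Add3
  c12: CDB Add1=-7; issue MUL r1<-Mul1  regs: r0:Mul2,r1:Mul1,r2:-1,r3:Add3
  c13: CDB Add3=1  regs: r0:Mul2,r1:Mul1,r2:-1,r3:1
  c14: -  regs: r0:Mul2,r1:Mul1,r2:-1,r3:1
  c15: -  regs: r0:Mul2,r1:Mul1,r2:-1,r3:1
  c16: -  regs: r0:Mul2,r1:Mul1,r2:-1,r3:1
  c17: -  regs: r0:Mul2,r1:Mul1,r2:-1,r3:1
  c18: CDB Mul2=-1  regs: r0:-1,r1:Mul1,r2:-1,r3:1
  c19: -  regs: r0:-1,r1:Mul1,r2:-1,r3:1
  c20: CDB Add2=-2  regs: r0:-1,r1:Mul1,r2:-1,r3:1
  c21: -  regs: r0:-1,r1:Mul1,r2:-1,r3:1
  c22: -  regs: r0:-1,r1:Mul1,r2:-1,r3:1
  c23: CDB Mul1=1  regs: r0:-1,r1:1,r2:-1,r3:1

STATUS = VALUE 1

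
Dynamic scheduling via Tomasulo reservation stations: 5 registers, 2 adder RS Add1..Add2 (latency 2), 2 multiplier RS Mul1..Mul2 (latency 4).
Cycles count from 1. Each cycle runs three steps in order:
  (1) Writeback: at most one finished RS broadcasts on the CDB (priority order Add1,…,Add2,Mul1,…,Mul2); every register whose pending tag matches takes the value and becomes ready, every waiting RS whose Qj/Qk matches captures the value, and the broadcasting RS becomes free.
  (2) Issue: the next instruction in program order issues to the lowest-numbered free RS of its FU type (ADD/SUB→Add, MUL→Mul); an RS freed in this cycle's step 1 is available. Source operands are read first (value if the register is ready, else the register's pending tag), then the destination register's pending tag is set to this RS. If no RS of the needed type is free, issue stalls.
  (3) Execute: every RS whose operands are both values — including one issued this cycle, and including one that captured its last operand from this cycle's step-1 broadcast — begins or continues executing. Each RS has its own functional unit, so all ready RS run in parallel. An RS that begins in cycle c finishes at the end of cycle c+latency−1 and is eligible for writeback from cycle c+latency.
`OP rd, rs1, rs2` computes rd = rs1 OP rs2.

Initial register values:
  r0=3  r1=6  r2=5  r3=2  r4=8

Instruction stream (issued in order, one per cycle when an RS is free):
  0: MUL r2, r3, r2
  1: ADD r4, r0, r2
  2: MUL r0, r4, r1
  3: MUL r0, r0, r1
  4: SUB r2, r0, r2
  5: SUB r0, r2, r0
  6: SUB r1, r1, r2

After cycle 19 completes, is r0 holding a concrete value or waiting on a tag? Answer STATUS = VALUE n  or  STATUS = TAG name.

STATUS = VALUE -10

cycle 1: issue MUL r2<-Mul1 // r0:3,r1:6,r2:Mul1,r3:2,r4:8
cycle 2: issue ADD r4<-Add1 // r0:3,r1:6,r2:Mul1,r3:2,r4:Add1
cycle 3: issue MUL r0<-Mul2 // r0:Mul2,r1:6,r2:Mul1,r3:2,r4:Add1
cycle 4: stall // r0:Mul2,r1:6,r2:Mul1,r3:2,r4:Add1
cycle 5: CDB Mul1=10; issue MUL r0<-Mul1 // r0:Mul1,r1:6,r2:10,r3:2,r4:Add1
cycle 6: issue SUB r2<-Add2 // r0:Mul1,r1:6,r2:Add2,r3:2,r4:Add1
cycle 7: CDB Add1=13; issue SUB r0<-Add1 // r0:Add1,r1:6,r2:Add2,r3:2,r4:13
cycle 8: stall // r0:Add1,r1:6,r2:Add2,r3:2,r4:13
cycle 9: stall // r0:Add1,r1:6,r2:Add2,r3:2,r4:13
cycle 10: stall // r0:Add1,r1:6,r2:Add2,r3:2,r4:13
cycle 11: CDB Mul2=78; stall // r0:Add1,r1:6,r2:Add2,r3:2,r4:13
cycle 12: stall // r0:Add1,r1:6,r2:Add2,r3:2,r4:13
cycle 13: stall // r0:Add1,r1:6,r2:Add2,r3:2,r4:13
cycle 14: stall // r0:Add1,r1:6,r2:Add2,r3:2,r4:13
cycle 15: CDB Mul1=468; stall // r0:Add1,r1:6,r2:Add2,r3:2,r4:13
cycle 16: stall // r0:Add1,r1:6,r2:Add2,r3:2,r4:13
cycle 17: CDB Add2=458; issue SUB r1<-Add2 // r0:Add1,r1:Add2,r2:458,r3:2,r4:13
cycle 18: - // r0:Add1,r1:Add2,r2:458,r3:2,r4:13
cycle 19: CDB Add1=-10 // r0:-10,r1:Add2,r2:458,r3:2,r4:13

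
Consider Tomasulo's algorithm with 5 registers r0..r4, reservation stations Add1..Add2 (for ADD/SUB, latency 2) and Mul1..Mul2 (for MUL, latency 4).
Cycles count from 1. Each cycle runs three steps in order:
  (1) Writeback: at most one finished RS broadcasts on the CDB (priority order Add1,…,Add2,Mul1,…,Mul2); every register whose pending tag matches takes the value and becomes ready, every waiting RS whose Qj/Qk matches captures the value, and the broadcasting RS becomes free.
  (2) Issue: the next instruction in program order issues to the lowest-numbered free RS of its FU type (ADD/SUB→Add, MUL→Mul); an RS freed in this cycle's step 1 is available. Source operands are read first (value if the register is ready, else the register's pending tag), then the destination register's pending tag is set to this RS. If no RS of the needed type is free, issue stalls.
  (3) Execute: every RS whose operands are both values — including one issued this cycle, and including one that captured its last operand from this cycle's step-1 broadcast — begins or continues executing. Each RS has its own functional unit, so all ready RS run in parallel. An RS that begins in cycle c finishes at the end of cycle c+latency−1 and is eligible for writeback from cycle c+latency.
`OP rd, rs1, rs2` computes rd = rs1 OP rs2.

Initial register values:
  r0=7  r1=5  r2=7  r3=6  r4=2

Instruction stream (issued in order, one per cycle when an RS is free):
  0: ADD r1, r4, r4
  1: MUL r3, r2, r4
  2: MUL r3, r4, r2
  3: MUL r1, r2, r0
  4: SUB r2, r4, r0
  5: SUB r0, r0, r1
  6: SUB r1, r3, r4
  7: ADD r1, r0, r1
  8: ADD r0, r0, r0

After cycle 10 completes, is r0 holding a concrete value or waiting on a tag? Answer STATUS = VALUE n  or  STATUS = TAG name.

STATUS = TAG Add2

  c1: issue ADD r1<-Add1  regs: r0:7,r1:Add1,r2:7,r3:6,r4:2
  c2: issue MUL r3<-Mul1  regs: r0:7,r1:Add1,r2:7,r3:Mul1,r4:2
  c3: CDB Add1=4; issue MUL r3<-Mul2  regs: r0:7,r1:4,r2:7,r3:Mul2,r4:2
  c4: stall  regs: r0:7,r1:4,r2:7,r3:Mul2,r4:2
  c5: stall  regs: r0:7,r1:4,r2:7,r3:Mul2,r4:2
  c6: CDB Mul1=14; issue MUL r1<-Mul1  regs: r0:7,r1:Mul1,r2:7,r3:Mul2,r4:2
  c7: CDB Mul2=14; issue SUB r2<-Add1  regs: r0:7,r1:Mul1,r2:Add1,r3:14,r4:2
  c8: issue SUB r0<-Add2  regs: r0:Add2,r1:Mul1,r2:Add1,r3:14,r4:2
  c9: CDB Add1=-5; issue SUB r1<-Add1  regs: r0:Add2,r1:Add1,r2:-5,r3:14,r4:2
  c10: CDB Mul1=49; stall  regs: r0:Add2,r1:Add1,r2:-5,r3:14,r4:2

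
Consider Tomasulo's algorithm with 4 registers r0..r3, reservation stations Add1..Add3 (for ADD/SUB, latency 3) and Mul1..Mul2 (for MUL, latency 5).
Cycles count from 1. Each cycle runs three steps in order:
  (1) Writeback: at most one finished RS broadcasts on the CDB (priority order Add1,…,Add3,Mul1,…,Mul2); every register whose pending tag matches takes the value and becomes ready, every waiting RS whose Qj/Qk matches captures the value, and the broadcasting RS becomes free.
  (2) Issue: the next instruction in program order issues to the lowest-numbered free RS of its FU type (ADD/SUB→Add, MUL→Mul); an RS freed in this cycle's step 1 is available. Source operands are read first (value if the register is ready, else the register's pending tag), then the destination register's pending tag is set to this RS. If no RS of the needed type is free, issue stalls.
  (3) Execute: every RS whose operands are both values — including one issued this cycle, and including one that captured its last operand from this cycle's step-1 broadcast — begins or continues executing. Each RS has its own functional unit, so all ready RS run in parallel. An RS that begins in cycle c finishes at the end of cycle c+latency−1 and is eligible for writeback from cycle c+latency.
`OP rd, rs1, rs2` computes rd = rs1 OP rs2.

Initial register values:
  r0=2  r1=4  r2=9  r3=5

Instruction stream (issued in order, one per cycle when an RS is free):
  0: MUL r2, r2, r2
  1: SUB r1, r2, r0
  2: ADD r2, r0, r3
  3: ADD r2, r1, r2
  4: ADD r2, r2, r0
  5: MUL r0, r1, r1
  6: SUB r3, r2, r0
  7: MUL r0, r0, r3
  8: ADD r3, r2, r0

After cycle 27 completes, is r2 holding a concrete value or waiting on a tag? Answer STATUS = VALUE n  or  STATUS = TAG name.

  c1: issue MUL r2<-Mul1  regs: r0:2,r1:4,r2:Mul1,r3:5
  c2: issue SUB r1<-Add1  regs: r0:2,r1:Add1,r2:Mul1,r3:5
  c3: issue ADD r2<-Add2  regs: r0:2,r1:Add1,r2:Add2,r3:5
  c4: issue ADD r2<-Add3  regs: r0:2,r1:Add1,r2:Add3,r3:5
  c5: stall  regs: r0:2,r1:Add1,r2:Add3,r3:5
  c6: CDB Add2=7; issue ADD r2<-Add2  regs: r0:2,r1:Add1,r2:Add2,r3:5
  c7: CDB Mul1=81; issue MUL r0<-Mul1  regs: r0:Mul1,r1:Add1,r2:Add2,r3:5
  c8: stall  regs: r0:Mul1,r1:Add1,r2:Add2,r3:5
  c9: stall  regs: r0:Mul1,r1:Add1,r2:Add2,r3:5
  c10: CDB Add1=79; issue SUB r3<-Add1  regs: r0:Mul1,r1:79,r2:Add2,r3:Add1
  c11: issue MUL r0<-Mul2  regs: r0:Mul2,r1:79,r2:Add2,r3:Add1
  c12: stall  regs: r0:Mul2,r1:79,r2:Add2,r3:Add1
  c13: CDB Add3=86; issue ADD r3<-Add3  regs: r0:Mul2,r1:79,r2:Add2,r3:Add3
  c14: -  regs: r0:Mul2,r1:79,r2:Add2,r3:Add3
  c15: CDB Mul1=6241  regs: r0:Mul2,r1:79,r2:Add2,r3:Add3
  c16: CDB Add2=88  regs: r0:Mul2,r1:79,r2:88,r3:Add3
  c17: -  regs: r0:Mul2,r1:79,r2:88,r3:Add3
  c18: -  regs: r0:Mul2,r1:79,r2:88,r3:Add3
  c19: CDB Add1=-6153  regs: r0:Mul2,r1:79,r2:88,r3:Add3
  c20: -  regs: r0:Mul2,r1:79,r2:88,r3:Add3
  c21: -  regs: r0:Mul2,r1:79,r2:88,r3:Add3
  c22: -  regs: r0:Mul2,r1:79,r2:88,r3:Add3
  c23: -  regs: r0:Mul2,r1:79,r2:88,r3:Add3
  c24: CDB Mul2=-38400873  regs: r0:-38400873,r1:79,r2:88,r3:Add3
  c25: -  regs: r0:-38400873,r1:79,r2:88,r3:Add3
  c26: -  regs: r0:-38400873,r1:79,r2:88,r3:Add3
  c27: CDB Add3=-38400785  regs: r0:-38400873,r1:79,r2:88,r3:-38400785

STATUS = VALUE 88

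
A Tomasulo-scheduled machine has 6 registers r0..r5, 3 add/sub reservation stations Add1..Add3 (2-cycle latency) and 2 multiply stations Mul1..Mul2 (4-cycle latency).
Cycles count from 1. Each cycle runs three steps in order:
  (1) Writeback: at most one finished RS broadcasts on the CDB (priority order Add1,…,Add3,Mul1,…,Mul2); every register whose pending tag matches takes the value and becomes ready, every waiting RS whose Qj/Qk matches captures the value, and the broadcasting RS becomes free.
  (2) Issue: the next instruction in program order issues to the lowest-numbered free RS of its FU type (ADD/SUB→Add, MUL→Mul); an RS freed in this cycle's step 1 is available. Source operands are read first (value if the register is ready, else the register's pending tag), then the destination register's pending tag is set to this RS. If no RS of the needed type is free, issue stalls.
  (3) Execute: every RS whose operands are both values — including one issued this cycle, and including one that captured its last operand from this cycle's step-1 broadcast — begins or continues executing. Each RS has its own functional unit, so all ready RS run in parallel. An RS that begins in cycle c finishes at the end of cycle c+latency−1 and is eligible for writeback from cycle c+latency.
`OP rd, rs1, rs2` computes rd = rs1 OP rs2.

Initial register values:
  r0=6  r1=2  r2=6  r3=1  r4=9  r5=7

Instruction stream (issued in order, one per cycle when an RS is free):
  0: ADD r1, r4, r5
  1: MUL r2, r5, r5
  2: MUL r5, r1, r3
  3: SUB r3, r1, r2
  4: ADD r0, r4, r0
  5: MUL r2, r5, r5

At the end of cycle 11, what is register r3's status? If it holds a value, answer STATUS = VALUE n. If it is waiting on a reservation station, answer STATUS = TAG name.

STATUS = VALUE -33

  c1: issue ADD r1<-Add1  regs: r0:6,r1:Add1,r2:6,r3:1,r4:9,r5:7
  c2: issue MUL r2<-Mul1  regs: r0:6,r1:Add1,r2:Mul1,r3:1,r4:9,r5:7
  c3: CDB Add1=16; issue MUL r5<-Mul2  regs: r0:6,r1:16,r2:Mul1,r3:1,r4:9,r5:Mul2
  c4: issue SUB r3<-Add1  regs: r0:6,r1:16,r2:Mul1,r3:Add1,r4:9,r5:Mul2
  c5: issue ADD r0<-Add2  regs: r0:Add2,r1:16,r2:Mul1,r3:Add1,r4:9,r5:Mul2
  c6: CDB Mul1=49; issue MUL r2<-Mul1  regs: r0:Add2,r1:16,r2:Mul1,r3:Add1,r4:9,r5:Mul2
  c7: CDB Add2=15  regs: r0:15,r1:16,r2:Mul1,r3:Add1,r4:9,r5:Mul2
  c8: CDB Add1=-33  regs: r0:15,r1:16,r2:Mul1,r3:-33,r4:9,r5:Mul2
  c9: CDB Mul2=16  regs: r0:15,r1:16,r2:Mul1,r3:-33,r4:9,r5:16
  c10: -  regs: r0:15,r1:16,r2:Mul1,r3:-33,r4:9,r5:16
  c11: -  regs: r0:15,r1:16,r2:Mul1,r3:-33,r4:9,r5:16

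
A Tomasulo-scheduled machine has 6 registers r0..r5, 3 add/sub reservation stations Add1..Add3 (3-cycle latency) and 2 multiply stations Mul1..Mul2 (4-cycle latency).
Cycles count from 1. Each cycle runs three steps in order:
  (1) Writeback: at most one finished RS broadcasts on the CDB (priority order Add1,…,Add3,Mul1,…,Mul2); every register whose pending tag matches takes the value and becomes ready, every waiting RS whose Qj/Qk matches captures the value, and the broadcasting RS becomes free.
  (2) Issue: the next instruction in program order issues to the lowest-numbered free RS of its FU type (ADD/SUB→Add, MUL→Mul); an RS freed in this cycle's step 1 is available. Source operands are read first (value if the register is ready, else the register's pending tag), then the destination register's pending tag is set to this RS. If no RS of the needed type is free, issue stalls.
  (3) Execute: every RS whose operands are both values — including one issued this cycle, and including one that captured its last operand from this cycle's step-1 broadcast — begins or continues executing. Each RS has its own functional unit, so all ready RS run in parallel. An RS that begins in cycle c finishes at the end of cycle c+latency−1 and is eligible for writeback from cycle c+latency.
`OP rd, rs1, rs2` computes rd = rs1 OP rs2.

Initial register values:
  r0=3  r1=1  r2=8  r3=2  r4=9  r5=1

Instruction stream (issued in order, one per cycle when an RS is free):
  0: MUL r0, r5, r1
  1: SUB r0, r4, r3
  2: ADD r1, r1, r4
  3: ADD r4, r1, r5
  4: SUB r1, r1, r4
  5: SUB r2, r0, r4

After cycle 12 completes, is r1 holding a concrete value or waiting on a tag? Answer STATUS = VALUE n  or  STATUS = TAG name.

c1: issue MUL r0<-Mul1 | r0:Mul1,r1:1,r2:8,r3:2,r4:9,r5:1
c2: issue SUB r0<-Add1 | r0:Add1,r1:1,r2:8,r3:2,r4:9,r5:1
c3: issue ADD r1<-Add2 | r0:Add1,r1:Add2,r2:8,r3:2,r4:9,r5:1
c4: issue ADD r4<-Add3 | r0:Add1,r1:Add2,r2:8,r3:2,r4:Add3,r5:1
c5: CDB Add1=7; issue SUB r1<-Add1 | r0:7,r1:Add1,r2:8,r3:2,r4:Add3,r5:1
c6: CDB Add2=10; issue SUB r2<-Add2 | r0:7,r1:Add1,r2:Add2,r3:2,r4:Add3,r5:1
c7: CDB Mul1=1 | r0:7,r1:Add1,r2:Add2,r3:2,r4:Add3,r5:1
c8: - | r0:7,r1:Add1,r2:Add2,r3:2,r4:Add3,r5:1
c9: CDB Add3=11 | r0:7,r1:Add1,r2:Add2,r3:2,r4:11,r5:1
c10: - | r0:7,r1:Add1,r2:Add2,r3:2,r4:11,r5:1
c11: - | r0:7,r1:Add1,r2:Add2,r3:2,r4:11,r5:1
c12: CDB Add1=-1 | r0:7,r1:-1,r2:Add2,r3:2,r4:11,r5:1

STATUS = VALUE -1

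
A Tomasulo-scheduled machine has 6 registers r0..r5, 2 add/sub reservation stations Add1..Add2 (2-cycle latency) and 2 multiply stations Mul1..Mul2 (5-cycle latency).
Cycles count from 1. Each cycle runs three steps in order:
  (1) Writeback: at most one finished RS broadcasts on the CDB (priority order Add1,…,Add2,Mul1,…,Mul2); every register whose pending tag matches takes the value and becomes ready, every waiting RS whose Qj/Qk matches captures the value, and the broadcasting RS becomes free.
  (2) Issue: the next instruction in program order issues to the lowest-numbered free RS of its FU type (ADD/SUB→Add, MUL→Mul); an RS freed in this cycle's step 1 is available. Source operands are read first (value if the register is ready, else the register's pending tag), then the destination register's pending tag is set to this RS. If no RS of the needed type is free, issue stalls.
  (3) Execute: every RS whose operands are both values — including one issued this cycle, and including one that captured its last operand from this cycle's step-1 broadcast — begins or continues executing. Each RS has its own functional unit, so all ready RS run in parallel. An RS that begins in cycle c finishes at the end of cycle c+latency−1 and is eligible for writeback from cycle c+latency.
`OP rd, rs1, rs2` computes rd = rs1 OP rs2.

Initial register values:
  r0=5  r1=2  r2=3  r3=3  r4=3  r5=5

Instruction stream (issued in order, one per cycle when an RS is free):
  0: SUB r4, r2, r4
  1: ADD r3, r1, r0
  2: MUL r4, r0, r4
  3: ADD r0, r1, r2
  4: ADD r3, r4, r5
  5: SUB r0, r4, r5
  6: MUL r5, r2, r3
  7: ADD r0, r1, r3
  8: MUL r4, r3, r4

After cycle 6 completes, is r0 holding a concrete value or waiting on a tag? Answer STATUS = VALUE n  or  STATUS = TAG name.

STATUS = TAG Add1

  c1: issue SUB r4<-Add1  regs: r0:5,r1:2,r2:3,r3:3,r4:Add1,r5:5
  c2: issue ADD r3<-Add2  regs: r0:5,r1:2,r2:3,r3:Add2,r4:Add1,r5:5
  c3: CDB Add1=0; issue MUL r4<-Mul1  regs: r0:5,r1:2,r2:3,r3:Add2,r4:Mul1,r5:5
  c4: CDB Add2=7; issue ADD r0<-Add1  regs: r0:Add1,r1:2,r2:3,r3:7,r4:Mul1,r5:5
  c5: issue ADD r3<-Add2  regs: r0:Add1,r1:2,r2:3,r3:Add2,r4:Mul1,r5:5
  c6: CDB Add1=5; issue SUB r0<-Add1  regs: r0:Add1,r1:2,r2:3,r3:Add2,r4:Mul1,r5:5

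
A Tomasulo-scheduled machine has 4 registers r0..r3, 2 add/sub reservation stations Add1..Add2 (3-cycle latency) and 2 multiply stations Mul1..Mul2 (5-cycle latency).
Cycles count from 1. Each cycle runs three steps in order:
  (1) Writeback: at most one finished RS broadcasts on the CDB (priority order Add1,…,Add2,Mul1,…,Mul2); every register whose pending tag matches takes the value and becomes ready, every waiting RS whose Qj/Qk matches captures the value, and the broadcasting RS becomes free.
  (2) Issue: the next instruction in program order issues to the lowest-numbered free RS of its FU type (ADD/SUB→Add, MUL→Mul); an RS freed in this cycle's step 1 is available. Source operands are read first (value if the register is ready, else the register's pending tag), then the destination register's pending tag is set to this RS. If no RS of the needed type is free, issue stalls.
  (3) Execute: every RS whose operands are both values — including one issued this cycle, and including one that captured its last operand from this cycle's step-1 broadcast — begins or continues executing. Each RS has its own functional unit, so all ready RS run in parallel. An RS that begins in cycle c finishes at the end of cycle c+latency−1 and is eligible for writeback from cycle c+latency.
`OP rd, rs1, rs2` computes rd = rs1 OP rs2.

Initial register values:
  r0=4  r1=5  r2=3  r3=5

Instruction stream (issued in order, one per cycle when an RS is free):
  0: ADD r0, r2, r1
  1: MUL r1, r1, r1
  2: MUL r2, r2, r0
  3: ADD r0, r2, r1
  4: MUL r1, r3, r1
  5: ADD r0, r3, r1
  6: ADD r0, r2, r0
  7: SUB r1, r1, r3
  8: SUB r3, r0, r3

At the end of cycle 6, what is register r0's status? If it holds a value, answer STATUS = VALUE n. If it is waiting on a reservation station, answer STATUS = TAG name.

STATUS = TAG Add1

c1: issue ADD r0<-Add1 | r0:Add1,r1:5,r2:3,r3:5
c2: issue MUL r1<-Mul1 | r0:Add1,r1:Mul1,r2:3,r3:5
c3: issue MUL r2<-Mul2 | r0:Add1,r1:Mul1,r2:Mul2,r3:5
c4: CDB Add1=8; issue ADD r0<-Add1 | r0:Add1,r1:Mul1,r2:Mul2,r3:5
c5: stall | r0:Add1,r1:Mul1,r2:Mul2,r3:5
c6: stall | r0:Add1,r1:Mul1,r2:Mul2,r3:5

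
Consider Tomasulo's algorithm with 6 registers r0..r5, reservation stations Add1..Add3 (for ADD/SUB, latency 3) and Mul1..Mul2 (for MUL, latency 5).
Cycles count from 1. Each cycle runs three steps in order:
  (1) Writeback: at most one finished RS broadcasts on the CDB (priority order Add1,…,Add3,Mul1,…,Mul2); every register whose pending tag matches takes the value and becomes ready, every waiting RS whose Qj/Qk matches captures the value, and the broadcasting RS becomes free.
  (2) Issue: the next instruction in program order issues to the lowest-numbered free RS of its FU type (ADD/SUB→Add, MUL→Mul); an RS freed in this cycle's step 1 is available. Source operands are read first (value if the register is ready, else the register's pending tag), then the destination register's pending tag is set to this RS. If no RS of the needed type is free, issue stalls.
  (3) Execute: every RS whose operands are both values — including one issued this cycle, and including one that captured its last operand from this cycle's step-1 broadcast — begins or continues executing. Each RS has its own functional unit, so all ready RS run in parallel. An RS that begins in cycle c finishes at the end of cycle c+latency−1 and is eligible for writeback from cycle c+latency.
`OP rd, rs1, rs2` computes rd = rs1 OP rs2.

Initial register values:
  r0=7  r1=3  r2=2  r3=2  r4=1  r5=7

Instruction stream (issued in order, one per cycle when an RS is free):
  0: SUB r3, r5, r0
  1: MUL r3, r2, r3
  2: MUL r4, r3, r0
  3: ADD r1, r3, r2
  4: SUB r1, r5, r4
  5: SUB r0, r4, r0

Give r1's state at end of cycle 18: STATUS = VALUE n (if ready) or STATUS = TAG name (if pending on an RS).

  c1: issue SUB r3<-Add1  regs: r0:7,r1:3,r2:2,r3:Add1,r4:1,r5:7
  c2: issue MUL r3<-Mul1  regs: r0:7,r1:3,r2:2,r3:Mul1,r4:1,r5:7
  c3: issue MUL r4<-Mul2  regs: r0:7,r1:3,r2:2,r3:Mul1,r4:Mul2,r5:7
  c4: CDB Add1=0; issue ADD r1<-Add1  regs: r0:7,r1:Add1,r2:2,r3:Mul1,r4:Mul2,r5:7
  c5: issue SUB r1<-Add2  regs: r0:7,r1:Add2,r2:2,r3:Mul1,r4:Mul2,r5:7
  c6: issue SUB r0<-Add3  regs: r0:Add3,r1:Add2,r2:2,r3:Mul1,r4:Mul2,r5:7
  c7: -  regs: r0:Add3,r1:Add2,r2:2,r3:Mul1,r4:Mul2,r5:7
  c8: -  regs: r0:Add3,r1:Add2,r2:2,r3:Mul1,r4:Mul2,r5:7
  c9: CDB Mul1=0  regs: r0:Add3,r1:Add2,r2:2,r3:0,r4:Mul2,r5:7
  c10: -  regs: r0:Add3,r1:Add2,r2:2,r3:0,r4:Mul2,r5:7
  c11: -  regs: r0:Add3,r1:Add2,r2:2,r3:0,r4:Mul2,r5:7
  c12: CDB Add1=2  regs: r0:Add3,r1:Add2,r2:2,r3:0,r4:Mul2,r5:7
  c13: -  regs: r0:Add3,r1:Add2,r2:2,r3:0,r4:Mul2,r5:7
  c14: CDB Mul2=0  regs: r0:Add3,r1:Add2,r2:2,r3:0,r4:0,r5:7
  c15: -  regs: r0:Add3,r1:Add2,r2:2,r3:0,r4:0,r5:7
  c16: -  regs: r0:Add3,r1:Add2,r2:2,r3:0,r4:0,r5:7
  c17: CDB Add2=7  regs: r0:Add3,r1:7,r2:2,r3:0,r4:0,r5:7
  c18: CDB Add3=-7  regs: r0:-7,r1:7,r2:2,r3:0,r4:0,r5:7

STATUS = VALUE 7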